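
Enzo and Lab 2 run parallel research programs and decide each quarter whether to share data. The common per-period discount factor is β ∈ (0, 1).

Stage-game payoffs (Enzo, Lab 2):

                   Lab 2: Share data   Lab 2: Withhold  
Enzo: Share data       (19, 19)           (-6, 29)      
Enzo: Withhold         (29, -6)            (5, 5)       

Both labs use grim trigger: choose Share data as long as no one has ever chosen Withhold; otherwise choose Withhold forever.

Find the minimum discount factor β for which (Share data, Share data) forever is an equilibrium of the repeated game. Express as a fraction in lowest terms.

One-period gain from deviating is 29 − 19 = 10. The loss is 19 − 5 = 14 in every subsequent period, with present value 14·β/(1−β).
Deviation is unprofitable when 14·β/(1−β) ≥ 10, i.e. β/(1−β) ≥ 5/7.
Equivalently β ≥ 10/(10+14) = 5/12.

5/12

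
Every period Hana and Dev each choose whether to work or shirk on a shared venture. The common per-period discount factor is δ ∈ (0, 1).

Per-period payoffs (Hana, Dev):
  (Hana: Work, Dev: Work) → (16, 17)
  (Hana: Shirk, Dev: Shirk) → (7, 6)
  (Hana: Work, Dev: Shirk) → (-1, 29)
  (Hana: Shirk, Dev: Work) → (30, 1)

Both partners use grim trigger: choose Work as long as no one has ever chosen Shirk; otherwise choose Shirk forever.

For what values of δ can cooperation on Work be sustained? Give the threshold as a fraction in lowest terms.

Hana: cooperation gives 16 each period; deviation gives 30 once then 7 forever.
  16/(1−δ) ≥ 30 + 7δ/(1−δ) ⇒ δ ≥ 14/23.
Dev: cooperation gives 17 each period; deviation gives 29 once then 6 forever.
  δ ≥ 12/23.
Both must hold, so the binding constraint is Hana's: δ ≥ 14/23.

14/23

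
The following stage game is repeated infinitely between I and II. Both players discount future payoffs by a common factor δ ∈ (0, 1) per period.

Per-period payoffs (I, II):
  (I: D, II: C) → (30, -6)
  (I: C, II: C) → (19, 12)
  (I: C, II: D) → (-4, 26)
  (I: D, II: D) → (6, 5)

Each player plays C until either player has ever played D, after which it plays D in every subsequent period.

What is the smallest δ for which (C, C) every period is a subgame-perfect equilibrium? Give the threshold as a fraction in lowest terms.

2/3

For I: deviation gain 30−19 = 11, per-period punishment loss 19−6 = 13. IC gives δ ≥ 11/24.
For II: gain 14, loss 7 per period, so δ ≥ 14/21 = 2/3.
The tighter constraint is II's, so cooperation needs δ ≥ 2/3.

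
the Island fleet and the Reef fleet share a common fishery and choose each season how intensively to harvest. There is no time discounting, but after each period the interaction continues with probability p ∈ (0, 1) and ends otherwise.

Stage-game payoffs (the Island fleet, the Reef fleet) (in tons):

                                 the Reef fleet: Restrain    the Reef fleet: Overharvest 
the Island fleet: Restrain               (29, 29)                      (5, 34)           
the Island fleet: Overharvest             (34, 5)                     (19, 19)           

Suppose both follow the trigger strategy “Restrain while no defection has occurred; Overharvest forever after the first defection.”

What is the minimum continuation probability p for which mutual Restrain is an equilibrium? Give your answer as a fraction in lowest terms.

1/3

With no time discounting, the continuation probability p plays the role of the discount factor.
Grim-trigger IC: 29/(1−p) ≥ 34 + 19p/(1−p) ⇒ p ≥ (34−29)/(34−19) = 1/3.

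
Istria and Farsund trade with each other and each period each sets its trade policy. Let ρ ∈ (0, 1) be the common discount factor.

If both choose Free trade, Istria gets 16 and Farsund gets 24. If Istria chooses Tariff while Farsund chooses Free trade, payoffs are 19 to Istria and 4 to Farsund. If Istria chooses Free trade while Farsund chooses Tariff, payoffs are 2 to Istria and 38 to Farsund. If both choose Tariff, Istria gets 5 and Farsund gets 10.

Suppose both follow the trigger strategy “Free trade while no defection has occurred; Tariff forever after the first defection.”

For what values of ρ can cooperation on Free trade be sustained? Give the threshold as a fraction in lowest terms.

1/2

Istria's threshold: (19−16)/(19−5) = 3/14.
Farsund's threshold: (38−24)/(38−10) = 1/2.
3/14 < 1/2, so Farsund binds and ρ* = 1/2.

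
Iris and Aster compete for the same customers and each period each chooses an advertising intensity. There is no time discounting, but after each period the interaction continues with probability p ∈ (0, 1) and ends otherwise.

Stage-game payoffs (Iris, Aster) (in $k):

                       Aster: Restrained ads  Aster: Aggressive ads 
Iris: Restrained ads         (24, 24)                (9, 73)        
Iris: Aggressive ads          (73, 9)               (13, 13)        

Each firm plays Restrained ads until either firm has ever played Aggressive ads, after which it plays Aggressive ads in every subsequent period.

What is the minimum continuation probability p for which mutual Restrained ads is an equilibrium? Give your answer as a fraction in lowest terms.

Expected cooperation value is 24 + p·24 + p²·24 + … = 24/(1−p); deviation gives 73 + p·13/(1−p).
24 ≥ 73(1−p) + 13p ⇒ 60p ≥ 49 ⇒ p ≥ 49/60.

49/60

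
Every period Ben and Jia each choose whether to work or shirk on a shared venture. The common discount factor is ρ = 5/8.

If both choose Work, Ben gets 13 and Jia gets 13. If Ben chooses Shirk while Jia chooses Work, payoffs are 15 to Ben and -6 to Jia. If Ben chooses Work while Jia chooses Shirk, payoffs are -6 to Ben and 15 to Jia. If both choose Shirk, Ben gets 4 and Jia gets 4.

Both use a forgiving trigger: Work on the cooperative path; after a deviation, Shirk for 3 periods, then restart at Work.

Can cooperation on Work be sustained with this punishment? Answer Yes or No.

Yes

A one-shot deviation gives 15 now, then 4 for 3 periods, then back to 13.
Gain from deviating: (15−13) today; loss: (13−4) in each of the next 3 periods.
No-deviation condition: (13−4)(ρ+…+ρ^3) ≥ 15−13, i.e. ρ+…+ρ^3 ≥ 2/9.
At ρ = 5/8: ρ+…+ρ^3 = 1.2598 ≥ 0.2222.
So cooperation is sustainable.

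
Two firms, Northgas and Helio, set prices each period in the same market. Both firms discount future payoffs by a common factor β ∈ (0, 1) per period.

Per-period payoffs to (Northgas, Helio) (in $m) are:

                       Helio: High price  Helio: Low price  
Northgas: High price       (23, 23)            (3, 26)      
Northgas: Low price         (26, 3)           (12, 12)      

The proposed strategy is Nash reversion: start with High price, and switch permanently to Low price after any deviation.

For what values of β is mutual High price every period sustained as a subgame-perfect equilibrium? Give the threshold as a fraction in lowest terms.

3/14

23/(1−β) ≥ 26 + 12β/(1−β)
23 ≥ 26 − 14β
β ≥ 3/14.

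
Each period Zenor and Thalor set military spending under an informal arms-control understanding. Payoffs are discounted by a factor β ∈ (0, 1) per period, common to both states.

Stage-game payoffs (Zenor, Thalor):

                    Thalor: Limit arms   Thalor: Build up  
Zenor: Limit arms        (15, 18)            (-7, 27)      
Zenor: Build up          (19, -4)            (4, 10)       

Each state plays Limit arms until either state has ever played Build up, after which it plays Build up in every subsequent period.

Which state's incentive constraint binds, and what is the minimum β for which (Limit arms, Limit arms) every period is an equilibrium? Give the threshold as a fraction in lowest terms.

Thalor; β ≥ 9/17

Zenor: cooperation gives 15 each period; deviation gives 19 once then 4 forever.
  15/(1−β) ≥ 19 + 4β/(1−β) ⇒ β ≥ 4/15.
Thalor: cooperation gives 18 each period; deviation gives 27 once then 10 forever.
  β ≥ 9/17.
Both must hold, so the binding constraint is Thalor's: β ≥ 9/17.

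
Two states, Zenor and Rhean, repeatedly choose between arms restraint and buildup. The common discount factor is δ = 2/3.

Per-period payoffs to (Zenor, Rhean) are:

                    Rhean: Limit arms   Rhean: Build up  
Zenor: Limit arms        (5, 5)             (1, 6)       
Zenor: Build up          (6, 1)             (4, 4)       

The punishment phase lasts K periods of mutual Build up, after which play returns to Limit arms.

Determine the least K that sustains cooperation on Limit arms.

2

Need Σ_{k=1}^{K} δ^k ≥ (6−5)/(5−4) = 1.0000 at δ = 2/3.
At K = 1 the sum is 0.6667 < 1.0000; at K = 2 it is 1.1111 ≥ 1.0000.
So the minimum punishment length is K = 2.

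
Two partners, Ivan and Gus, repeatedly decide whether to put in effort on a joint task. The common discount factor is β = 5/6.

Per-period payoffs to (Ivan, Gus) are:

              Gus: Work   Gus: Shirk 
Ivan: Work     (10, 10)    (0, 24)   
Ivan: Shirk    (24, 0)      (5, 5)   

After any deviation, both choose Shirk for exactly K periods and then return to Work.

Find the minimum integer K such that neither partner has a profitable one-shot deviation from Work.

No profitable deviation requires (10−5)(β+…+β^K) ≥ 24−10, i.e. β+…+β^K ≥ 14/5 ≈ 2.8000.
With β = 5/6, the partial sums are K=1: 0.8333, K=2: 1.5278, K=3: 2.1065, K=4: 2.5887, K=5: 2.9906.
K = 5 is the first length at which the sum reaches 2.8000.

5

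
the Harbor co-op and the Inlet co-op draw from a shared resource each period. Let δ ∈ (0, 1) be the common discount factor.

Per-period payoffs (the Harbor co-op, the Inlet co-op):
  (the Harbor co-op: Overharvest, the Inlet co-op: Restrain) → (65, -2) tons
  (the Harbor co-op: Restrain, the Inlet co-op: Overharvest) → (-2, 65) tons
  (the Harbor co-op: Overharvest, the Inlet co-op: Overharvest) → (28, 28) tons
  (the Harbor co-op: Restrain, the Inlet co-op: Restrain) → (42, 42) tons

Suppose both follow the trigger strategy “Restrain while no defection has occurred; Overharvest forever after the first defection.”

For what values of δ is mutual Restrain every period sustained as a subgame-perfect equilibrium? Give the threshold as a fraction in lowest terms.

23/37

42/(1−δ) ≥ 65 + 28δ/(1−δ)
42 ≥ 65 − 37δ
δ ≥ 23/37.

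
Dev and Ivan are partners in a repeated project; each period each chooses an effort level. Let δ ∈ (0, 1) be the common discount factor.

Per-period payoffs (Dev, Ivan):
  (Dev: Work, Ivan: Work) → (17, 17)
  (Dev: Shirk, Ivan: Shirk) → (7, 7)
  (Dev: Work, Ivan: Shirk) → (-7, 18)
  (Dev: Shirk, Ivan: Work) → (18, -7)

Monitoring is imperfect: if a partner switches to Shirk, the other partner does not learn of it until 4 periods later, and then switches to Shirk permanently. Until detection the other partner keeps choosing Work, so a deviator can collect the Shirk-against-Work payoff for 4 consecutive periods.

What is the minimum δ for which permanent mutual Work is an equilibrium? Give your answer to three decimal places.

Deviating for the 4 undetected periods gains 18−17 = 1 per period over cooperation, then loses 17−7 = 10 per period forever once punishment starts.
Gain: 1(1 + δ + … + δ^3); loss: 10·δ^4/(1−δ).
No profitable deviation ⇔ 1(1−δ^4) ≤ 10·δ^4, i.e. δ^4 ≥ 1/(1+10) = 1/11.
Hence δ ≥ (1/11)^(1/4) ≈ 0.549.

0.549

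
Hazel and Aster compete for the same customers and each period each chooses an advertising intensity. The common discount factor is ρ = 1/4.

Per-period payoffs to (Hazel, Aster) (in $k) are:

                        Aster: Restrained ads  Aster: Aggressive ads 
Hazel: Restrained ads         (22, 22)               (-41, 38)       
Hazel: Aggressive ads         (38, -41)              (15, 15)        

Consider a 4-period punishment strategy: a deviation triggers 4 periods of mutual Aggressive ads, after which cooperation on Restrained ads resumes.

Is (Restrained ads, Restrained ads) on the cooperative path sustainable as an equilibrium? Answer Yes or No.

Comparing payoff streams over the 5 periods until play realigns: cooperate → 22(1+ρ+…+ρ^4); deviate → 38 + 15(ρ+…+ρ^4).
Cooperation is sustained iff (22−15)(ρ+…+ρ^4) ≥ 38−22.
ρ+…+ρ^4 = 1/4·(1−(1/4)^4)/(1−1/4) = 0.3320, and (38−22)/(22−15) = 2.2857.
0.3320 < 2.2857, so cooperation is not sustainable.

No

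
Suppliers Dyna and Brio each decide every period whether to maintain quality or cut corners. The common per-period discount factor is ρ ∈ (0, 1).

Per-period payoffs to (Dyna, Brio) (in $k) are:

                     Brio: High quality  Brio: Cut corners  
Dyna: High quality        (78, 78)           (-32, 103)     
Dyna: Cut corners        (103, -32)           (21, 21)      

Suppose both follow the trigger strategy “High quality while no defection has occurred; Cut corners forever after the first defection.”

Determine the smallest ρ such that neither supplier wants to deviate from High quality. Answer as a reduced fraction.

Cooperation forever yields 78 each period: 78/(1−ρ).
Deviating yields 103 once, then 21 forever: 103 + 21ρ/(1−ρ).
No profitable deviation requires 78/(1−ρ) ≥ 103 + 21ρ/(1−ρ).
Multiplying by (1−ρ): 78 ≥ 103(1−ρ) + 21ρ = 103 − 82ρ.
So 82ρ ≥ 25, i.e. ρ ≥ 25/82.

25/82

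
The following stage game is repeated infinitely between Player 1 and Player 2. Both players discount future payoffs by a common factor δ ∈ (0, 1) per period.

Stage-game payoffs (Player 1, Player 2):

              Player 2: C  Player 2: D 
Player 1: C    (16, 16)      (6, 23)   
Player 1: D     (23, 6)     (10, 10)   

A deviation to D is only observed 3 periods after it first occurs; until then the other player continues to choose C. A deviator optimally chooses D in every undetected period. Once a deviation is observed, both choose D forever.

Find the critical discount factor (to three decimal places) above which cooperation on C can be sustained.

A deviator earns 23 for 3 periods, then 10 forever; cooperating earns 16 forever. Multiplying the IC by (1−δ):
16 ≥ 23(1−δ^3) + 10δ^3, so 13·δ^3 ≥ 7 and δ^3 ≥ 7/13.
δ ≥ (7/13)^(1/3) ≈ 0.814.

0.814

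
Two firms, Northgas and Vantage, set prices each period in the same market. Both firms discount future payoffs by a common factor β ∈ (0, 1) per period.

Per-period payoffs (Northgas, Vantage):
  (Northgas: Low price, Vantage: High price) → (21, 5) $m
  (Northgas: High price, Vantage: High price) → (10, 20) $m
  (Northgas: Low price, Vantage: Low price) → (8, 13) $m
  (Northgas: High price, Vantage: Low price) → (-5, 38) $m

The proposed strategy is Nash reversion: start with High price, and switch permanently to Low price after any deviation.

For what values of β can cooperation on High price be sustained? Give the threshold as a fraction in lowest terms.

11/13

Northgas's threshold: (21−10)/(21−8) = 11/13.
Vantage's threshold: (38−20)/(38−13) = 18/25.
11/13 > 18/25, so Northgas binds and β* = 11/13.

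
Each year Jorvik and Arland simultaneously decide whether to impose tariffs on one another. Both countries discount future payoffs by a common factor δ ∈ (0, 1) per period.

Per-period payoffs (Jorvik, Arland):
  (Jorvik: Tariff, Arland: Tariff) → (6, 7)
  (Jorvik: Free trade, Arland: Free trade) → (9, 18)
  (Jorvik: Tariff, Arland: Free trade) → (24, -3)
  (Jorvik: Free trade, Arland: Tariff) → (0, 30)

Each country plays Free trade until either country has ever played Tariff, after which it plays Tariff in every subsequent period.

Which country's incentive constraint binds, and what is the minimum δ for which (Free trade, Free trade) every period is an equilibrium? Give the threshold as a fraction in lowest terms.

Jorvik: cooperation gives 9 each period; deviation gives 24 once then 6 forever.
  9/(1−δ) ≥ 24 + 6δ/(1−δ) ⇒ δ ≥ 15/18 = 5/6.
Arland: cooperation gives 18 each period; deviation gives 30 once then 7 forever.
  δ ≥ 12/23.
Both must hold, so the binding constraint is Jorvik's: δ ≥ 5/6.

Jorvik; δ ≥ 5/6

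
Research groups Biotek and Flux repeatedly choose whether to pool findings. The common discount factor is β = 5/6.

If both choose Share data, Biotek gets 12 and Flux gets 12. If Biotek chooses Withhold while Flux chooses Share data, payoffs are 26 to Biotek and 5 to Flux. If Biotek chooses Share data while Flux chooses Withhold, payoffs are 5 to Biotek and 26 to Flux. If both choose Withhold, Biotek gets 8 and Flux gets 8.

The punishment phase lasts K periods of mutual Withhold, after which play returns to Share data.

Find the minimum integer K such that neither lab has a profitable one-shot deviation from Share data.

7

IC: β(1−β^K)/(1−β) ≥ (26−12)/(12−8) = 7/2.
With β = 5/6: need 1 − β^K ≥ 7/2·(1−5/6)/(5/6), i.e. β^K ≤ 0.3000.
Since (5/6)^6 = 0.3349 and (5/6)^7 = 0.2791, the smallest such K is 7.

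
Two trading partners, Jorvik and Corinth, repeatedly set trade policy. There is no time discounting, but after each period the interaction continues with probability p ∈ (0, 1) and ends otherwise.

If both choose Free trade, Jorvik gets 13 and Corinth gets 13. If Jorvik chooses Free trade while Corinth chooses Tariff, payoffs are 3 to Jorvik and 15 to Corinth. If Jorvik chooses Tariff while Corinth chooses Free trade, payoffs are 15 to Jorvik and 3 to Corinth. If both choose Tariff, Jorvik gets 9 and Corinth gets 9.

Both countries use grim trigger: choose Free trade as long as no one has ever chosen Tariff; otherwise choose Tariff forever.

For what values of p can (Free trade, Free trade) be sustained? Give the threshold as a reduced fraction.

1/3

Expected cooperation value is 13 + p·13 + p²·13 + … = 13/(1−p); deviation gives 15 + p·9/(1−p).
13 ≥ 15(1−p) + 9p ⇒ 6p ≥ 2 ⇒ p ≥ 2/6 = 1/3.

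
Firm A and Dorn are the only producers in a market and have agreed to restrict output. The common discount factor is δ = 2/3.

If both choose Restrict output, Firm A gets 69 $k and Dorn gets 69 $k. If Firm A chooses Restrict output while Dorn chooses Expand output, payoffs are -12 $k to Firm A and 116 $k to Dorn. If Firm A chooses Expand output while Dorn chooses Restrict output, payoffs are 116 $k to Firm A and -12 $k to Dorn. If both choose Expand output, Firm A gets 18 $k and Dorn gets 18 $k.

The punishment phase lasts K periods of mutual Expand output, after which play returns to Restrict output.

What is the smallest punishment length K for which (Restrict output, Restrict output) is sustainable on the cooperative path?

2

IC: δ(1−δ^K)/(1−δ) ≥ (116−69)/(69−18) = 47/51.
With δ = 2/3: need 1 − δ^K ≥ 47/51·(1−2/3)/(2/3), i.e. δ^K ≤ 0.5392.
Since (2/3)^1 = 0.6667 and (2/3)^2 = 0.4444, the smallest such K is 2.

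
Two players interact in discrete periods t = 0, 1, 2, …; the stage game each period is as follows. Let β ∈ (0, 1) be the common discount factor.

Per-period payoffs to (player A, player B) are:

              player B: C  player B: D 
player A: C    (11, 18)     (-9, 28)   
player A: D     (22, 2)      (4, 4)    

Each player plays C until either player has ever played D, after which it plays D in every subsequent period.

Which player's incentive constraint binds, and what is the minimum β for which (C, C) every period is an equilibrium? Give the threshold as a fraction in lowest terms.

player A: cooperation gives 11 each period; deviation gives 22 once then 4 forever.
  11/(1−β) ≥ 22 + 4β/(1−β) ⇒ β ≥ 11/18.
player B: cooperation gives 18 each period; deviation gives 28 once then 4 forever.
  β ≥ 10/24 = 5/12.
Both must hold, so the binding constraint is player A's: β ≥ 11/18.

player A; β ≥ 11/18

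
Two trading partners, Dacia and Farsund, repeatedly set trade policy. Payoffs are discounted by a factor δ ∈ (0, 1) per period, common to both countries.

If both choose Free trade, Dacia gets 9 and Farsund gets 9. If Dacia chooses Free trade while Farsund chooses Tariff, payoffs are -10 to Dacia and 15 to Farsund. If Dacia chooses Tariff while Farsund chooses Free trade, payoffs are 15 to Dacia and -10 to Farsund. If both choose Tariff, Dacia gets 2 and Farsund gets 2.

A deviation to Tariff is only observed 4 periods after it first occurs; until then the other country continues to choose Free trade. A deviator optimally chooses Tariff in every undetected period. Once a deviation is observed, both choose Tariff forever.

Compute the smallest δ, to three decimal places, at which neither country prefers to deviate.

A deviator earns 15 for 4 periods, then 2 forever; cooperating earns 9 forever. Multiplying the IC by (1−δ):
9 ≥ 15(1−δ^4) + 2δ^4, so 13·δ^4 ≥ 6 and δ^4 ≥ 6/13.
δ ≥ (6/13)^(1/4) ≈ 0.824.

0.824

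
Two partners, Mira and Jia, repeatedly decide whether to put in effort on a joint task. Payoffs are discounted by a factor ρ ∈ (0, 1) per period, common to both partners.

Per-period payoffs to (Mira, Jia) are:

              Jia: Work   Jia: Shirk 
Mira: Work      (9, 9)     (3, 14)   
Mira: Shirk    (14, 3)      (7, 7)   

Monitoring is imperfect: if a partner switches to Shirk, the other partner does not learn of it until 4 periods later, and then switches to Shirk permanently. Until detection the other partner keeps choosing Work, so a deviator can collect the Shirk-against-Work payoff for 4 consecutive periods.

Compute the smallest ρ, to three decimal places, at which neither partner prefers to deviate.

A deviator earns 14 for 4 periods, then 7 forever; cooperating earns 9 forever. Multiplying the IC by (1−ρ):
9 ≥ 14(1−ρ^4) + 7ρ^4, so 7·ρ^4 ≥ 5 and ρ^4 ≥ 5/7.
ρ ≥ (5/7)^(1/4) ≈ 0.919.

0.919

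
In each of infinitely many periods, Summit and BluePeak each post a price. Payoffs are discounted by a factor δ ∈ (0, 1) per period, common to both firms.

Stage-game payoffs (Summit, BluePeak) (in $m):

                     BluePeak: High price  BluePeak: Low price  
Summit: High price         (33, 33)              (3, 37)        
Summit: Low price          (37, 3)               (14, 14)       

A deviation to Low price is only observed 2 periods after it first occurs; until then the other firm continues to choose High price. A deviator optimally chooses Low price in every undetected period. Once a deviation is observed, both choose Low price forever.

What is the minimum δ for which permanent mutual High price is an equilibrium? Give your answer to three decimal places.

0.417

Deviating for the 2 undetected periods gains 37−33 = 4 per period over cooperation, then loses 33−14 = 19 per period forever once punishment starts.
Gain: 4(1 + δ + … + δ^1); loss: 19·δ^2/(1−δ).
No profitable deviation ⇔ 4(1−δ^2) ≤ 19·δ^2, i.e. δ^2 ≥ 4/(4+19) = 4/23.
Hence δ ≥ (4/23)^(1/2) ≈ 0.417.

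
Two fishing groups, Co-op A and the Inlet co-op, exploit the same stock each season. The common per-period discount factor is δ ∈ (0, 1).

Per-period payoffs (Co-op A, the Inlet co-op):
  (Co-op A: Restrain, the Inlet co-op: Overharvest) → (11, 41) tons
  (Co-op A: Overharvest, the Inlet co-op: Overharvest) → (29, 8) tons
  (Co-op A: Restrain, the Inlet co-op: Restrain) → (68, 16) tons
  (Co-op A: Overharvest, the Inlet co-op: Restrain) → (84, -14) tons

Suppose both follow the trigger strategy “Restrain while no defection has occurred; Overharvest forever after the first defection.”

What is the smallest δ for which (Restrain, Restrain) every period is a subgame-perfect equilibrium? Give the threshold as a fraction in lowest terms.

Co-op A's threshold: (84−68)/(84−29) = 16/55.
the Inlet co-op's threshold: (41−16)/(41−8) = 25/33.
16/55 < 25/33, so the Inlet co-op binds and δ* = 25/33.

25/33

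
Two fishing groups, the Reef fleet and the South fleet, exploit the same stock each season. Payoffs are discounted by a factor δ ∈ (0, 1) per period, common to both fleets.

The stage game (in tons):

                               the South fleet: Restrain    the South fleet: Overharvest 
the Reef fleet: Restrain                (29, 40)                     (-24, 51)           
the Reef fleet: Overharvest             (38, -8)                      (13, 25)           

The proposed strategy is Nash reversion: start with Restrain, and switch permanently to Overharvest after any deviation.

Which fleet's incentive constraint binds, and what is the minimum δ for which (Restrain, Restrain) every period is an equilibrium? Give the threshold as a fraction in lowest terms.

the Reef fleet's threshold: (38−29)/(38−13) = 9/25.
the South fleet's threshold: (51−40)/(51−25) = 11/26.
9/25 < 11/26, so the South fleet binds and δ* = 11/26.

the South fleet; δ ≥ 11/26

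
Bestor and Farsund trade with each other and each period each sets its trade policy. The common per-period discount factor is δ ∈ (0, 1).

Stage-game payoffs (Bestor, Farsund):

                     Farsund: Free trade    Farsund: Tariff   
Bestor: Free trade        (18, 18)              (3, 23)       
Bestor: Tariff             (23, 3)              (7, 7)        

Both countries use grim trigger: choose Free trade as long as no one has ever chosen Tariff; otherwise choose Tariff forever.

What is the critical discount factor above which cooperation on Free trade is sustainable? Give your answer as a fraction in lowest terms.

One-period gain from deviating is 23 − 18 = 5. The loss is 18 − 7 = 11 in every subsequent period, with present value 11·δ/(1−δ).
Deviation is unprofitable when 11·δ/(1−δ) ≥ 5, i.e. δ/(1−δ) ≥ 5/11.
Equivalently δ ≥ 5/(5+11) = 5/16.

5/16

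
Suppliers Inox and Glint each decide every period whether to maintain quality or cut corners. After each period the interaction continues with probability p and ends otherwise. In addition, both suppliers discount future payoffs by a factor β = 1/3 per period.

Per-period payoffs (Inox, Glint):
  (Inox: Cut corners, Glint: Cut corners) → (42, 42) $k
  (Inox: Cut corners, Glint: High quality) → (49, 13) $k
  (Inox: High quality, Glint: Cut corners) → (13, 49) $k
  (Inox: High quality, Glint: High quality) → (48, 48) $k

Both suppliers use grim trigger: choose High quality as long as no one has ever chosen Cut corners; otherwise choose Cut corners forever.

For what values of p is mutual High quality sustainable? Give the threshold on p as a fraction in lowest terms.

With continuation probability p and discount β, the effective per-period discount factor is βp.
Grim-trigger IC: βp ≥ (49−48)/(49−42) = 1/7.
So p ≥ (1/7)/(1/3) = 3/7.

3/7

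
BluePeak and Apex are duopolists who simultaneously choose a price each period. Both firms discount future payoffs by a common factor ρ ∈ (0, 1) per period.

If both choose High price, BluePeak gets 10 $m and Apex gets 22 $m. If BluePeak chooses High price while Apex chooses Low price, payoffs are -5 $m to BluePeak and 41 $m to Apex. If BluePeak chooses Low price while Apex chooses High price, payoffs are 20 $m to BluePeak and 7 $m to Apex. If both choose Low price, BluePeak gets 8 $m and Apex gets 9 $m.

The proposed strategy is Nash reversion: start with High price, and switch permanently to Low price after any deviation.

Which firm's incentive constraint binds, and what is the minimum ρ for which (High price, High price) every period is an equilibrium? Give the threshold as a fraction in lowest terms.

BluePeak: cooperation gives 10 each period; deviation gives 20 once then 8 forever.
  10/(1−ρ) ≥ 20 + 8ρ/(1−ρ) ⇒ ρ ≥ 10/12 = 5/6.
Apex: cooperation gives 22 each period; deviation gives 41 once then 9 forever.
  ρ ≥ 19/32.
Both must hold, so the binding constraint is BluePeak's: ρ ≥ 5/6.

BluePeak; ρ ≥ 5/6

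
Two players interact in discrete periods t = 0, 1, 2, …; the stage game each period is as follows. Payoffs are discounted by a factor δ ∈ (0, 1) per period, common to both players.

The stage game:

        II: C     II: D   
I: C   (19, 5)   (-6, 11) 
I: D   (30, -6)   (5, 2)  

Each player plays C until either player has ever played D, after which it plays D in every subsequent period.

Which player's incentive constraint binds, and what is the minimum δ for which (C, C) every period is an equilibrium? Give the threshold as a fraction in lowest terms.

I: cooperation gives 19 each period; deviation gives 30 once then 5 forever.
  19/(1−δ) ≥ 30 + 5δ/(1−δ) ⇒ δ ≥ 11/25.
II: cooperation gives 5 each period; deviation gives 11 once then 2 forever.
  δ ≥ 6/9 = 2/3.
Both must hold, so the binding constraint is II's: δ ≥ 2/3.

II; δ ≥ 2/3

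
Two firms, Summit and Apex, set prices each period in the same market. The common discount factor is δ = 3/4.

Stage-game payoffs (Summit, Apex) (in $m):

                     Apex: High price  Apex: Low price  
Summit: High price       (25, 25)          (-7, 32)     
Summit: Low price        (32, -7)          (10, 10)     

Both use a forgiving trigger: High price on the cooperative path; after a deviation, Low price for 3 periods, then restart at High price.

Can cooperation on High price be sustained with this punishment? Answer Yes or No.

IC: δ+…+δ^3 ≥ (32−25)/(25−10) = 7/15.
At δ = 3/4: partial sum = 1.7344 ≥ 0.4667. Cooperation sustainable.

Yes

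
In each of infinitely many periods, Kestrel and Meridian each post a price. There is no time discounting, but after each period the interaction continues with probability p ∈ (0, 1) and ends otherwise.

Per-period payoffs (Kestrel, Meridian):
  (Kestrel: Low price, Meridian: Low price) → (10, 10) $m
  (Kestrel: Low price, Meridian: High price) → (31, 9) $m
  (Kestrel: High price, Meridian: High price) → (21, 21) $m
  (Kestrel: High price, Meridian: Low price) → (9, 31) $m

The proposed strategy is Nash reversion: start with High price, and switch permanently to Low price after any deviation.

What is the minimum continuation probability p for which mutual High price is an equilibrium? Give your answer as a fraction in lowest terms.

With no time discounting, the continuation probability p plays the role of the discount factor.
Grim-trigger IC: 21/(1−p) ≥ 31 + 10p/(1−p) ⇒ p ≥ (31−21)/(31−10) = 10/21.

10/21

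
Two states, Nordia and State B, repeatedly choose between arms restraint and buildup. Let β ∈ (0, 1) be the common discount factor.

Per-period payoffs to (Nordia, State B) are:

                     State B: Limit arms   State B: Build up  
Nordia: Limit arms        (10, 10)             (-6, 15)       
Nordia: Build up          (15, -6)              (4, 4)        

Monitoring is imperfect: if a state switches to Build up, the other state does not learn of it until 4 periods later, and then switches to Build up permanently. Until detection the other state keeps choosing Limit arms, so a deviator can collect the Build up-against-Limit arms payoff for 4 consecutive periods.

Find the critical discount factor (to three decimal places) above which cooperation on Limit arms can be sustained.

Deviating for the 4 undetected periods gains 15−10 = 5 per period over cooperation, then loses 10−4 = 6 per period forever once punishment starts.
Gain: 5(1 + β + … + β^3); loss: 6·β^4/(1−β).
No profitable deviation ⇔ 5(1−β^4) ≤ 6·β^4, i.e. β^4 ≥ 5/(5+6) = 5/11.
Hence β ≥ (5/11)^(1/4) ≈ 0.821.

0.821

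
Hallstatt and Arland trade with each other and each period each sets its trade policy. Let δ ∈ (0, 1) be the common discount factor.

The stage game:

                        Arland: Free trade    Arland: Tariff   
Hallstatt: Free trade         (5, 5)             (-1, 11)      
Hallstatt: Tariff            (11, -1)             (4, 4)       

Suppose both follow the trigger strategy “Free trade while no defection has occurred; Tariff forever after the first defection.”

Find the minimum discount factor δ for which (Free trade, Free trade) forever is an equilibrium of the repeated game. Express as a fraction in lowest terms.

5/(1−δ) ≥ 11 + 4δ/(1−δ)
5 ≥ 11 − 7δ
δ ≥ 6/7.

6/7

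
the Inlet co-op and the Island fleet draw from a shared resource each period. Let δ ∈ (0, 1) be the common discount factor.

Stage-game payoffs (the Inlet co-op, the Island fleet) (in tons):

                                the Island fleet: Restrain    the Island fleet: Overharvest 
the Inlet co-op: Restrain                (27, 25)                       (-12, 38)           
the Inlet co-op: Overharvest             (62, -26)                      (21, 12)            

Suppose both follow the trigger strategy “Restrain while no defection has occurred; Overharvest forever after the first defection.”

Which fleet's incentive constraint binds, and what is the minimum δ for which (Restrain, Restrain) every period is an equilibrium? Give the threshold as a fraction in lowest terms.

the Inlet co-op; δ ≥ 35/41

the Inlet co-op's threshold: (62−27)/(62−21) = 35/41.
the Island fleet's threshold: (38−25)/(38−12) = 1/2.
35/41 > 1/2, so the Inlet co-op binds and δ* = 35/41.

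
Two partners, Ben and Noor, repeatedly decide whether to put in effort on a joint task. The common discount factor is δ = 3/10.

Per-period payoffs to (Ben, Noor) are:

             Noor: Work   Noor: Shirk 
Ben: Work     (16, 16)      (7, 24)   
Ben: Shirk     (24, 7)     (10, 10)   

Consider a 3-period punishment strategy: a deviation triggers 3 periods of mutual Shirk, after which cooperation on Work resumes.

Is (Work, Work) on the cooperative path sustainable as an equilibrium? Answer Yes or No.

A one-shot deviation gives 24 now, then 10 for 3 periods, then back to 16.
Gain from deviating: (24−16) today; loss: (16−10) in each of the next 3 periods.
No-deviation condition: (16−10)(δ+…+δ^3) ≥ 24−16, i.e. δ+…+δ^3 ≥ 4/3.
At δ = 3/10: δ+…+δ^3 = 0.4170 < 1.3333.
So cooperation is not sustainable.

No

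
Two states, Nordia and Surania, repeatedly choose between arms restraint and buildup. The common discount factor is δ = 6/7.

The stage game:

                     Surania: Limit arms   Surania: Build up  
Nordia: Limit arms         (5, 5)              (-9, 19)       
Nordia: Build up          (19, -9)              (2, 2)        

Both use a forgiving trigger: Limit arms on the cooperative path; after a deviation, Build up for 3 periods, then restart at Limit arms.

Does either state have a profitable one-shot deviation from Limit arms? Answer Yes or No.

A one-shot deviation gives 19 now, then 2 for 3 periods, then back to 5.
Gain from deviating: (19−5) today; loss: (5−2) in each of the next 3 periods.
No-deviation condition: (5−2)(δ+…+δ^3) ≥ 19−5, i.e. δ+…+δ^3 ≥ 14/3.
At δ = 6/7: δ+…+δ^3 = 2.2216 < 4.6667.
So cooperation is not sustainable.

Yes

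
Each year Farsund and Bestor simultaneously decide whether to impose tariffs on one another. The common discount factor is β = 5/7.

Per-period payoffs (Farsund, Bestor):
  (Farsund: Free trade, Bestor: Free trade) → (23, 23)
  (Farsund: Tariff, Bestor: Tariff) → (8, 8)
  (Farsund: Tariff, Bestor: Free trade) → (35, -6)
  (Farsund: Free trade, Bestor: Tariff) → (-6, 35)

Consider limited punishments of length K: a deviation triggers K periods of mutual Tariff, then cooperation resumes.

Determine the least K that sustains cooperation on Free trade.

2

Need Σ_{k=1}^{K} β^k ≥ (35−23)/(23−8) = 0.8000 at β = 5/7.
At K = 1 the sum is 0.7143 < 0.8000; at K = 2 it is 1.2245 ≥ 0.8000.
So the minimum punishment length is K = 2.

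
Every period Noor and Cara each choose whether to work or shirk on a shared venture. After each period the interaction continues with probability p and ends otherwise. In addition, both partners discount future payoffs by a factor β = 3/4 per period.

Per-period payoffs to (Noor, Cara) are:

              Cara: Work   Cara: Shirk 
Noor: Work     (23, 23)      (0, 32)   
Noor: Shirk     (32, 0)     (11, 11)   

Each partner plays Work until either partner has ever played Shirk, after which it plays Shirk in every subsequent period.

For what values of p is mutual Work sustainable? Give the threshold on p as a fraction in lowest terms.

Expected continuation weight on next period's payoff is β·p = 3/4·p, which plays the role of the discount factor.
Cooperation requires 3/4·p ≥ (32−23)/(32−11) = 3/7, hence p ≥ 4/7.

4/7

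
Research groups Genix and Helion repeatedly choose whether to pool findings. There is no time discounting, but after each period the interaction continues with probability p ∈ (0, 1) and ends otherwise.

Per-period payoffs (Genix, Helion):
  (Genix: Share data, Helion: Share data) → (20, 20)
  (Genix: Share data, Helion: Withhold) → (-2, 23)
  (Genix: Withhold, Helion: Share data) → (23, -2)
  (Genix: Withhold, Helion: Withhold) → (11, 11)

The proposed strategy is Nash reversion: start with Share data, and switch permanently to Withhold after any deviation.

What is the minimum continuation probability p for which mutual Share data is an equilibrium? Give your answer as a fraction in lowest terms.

With no time discounting, the continuation probability p plays the role of the discount factor.
Grim-trigger IC: 20/(1−p) ≥ 23 + 11p/(1−p) ⇒ p ≥ (23−20)/(23−11) = 1/4.

1/4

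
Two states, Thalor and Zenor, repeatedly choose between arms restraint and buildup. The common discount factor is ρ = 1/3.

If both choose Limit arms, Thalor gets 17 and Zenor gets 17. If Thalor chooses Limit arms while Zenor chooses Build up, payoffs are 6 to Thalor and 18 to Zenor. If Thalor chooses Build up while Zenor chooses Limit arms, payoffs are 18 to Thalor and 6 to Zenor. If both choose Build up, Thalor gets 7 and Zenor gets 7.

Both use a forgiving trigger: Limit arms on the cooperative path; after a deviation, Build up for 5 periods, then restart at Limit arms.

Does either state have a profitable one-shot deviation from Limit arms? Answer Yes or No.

Comparing payoff streams over the 6 periods until play realigns: cooperate → 17(1+ρ+…+ρ^5); deviate → 18 + 7(ρ+…+ρ^5).
Cooperation is sustained iff (17−7)(ρ+…+ρ^5) ≥ 18−17.
ρ+…+ρ^5 = 1/3·(1−(1/3)^5)/(1−1/3) = 0.4979, and (18−17)/(17−7) = 0.1000.
0.4979 ≥ 0.1000, so cooperation is sustainable.

No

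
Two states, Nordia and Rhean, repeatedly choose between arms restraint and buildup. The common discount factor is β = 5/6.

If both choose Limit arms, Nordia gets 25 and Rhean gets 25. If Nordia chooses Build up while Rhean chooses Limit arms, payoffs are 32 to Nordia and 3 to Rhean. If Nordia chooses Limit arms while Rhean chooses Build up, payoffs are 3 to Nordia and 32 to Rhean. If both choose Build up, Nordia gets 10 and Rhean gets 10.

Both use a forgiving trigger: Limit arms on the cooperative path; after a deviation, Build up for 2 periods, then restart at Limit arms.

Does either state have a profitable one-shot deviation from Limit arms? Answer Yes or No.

No

Comparing payoff streams over the 3 periods until play realigns: cooperate → 25(1+β+…+β^2); deviate → 32 + 10(β+…+β^2).
Cooperation is sustained iff (25−10)(β+…+β^2) ≥ 32−25.
β+…+β^2 = 5/6·(1−(5/6)^2)/(1−5/6) = 1.5278, and (32−25)/(25−10) = 0.4667.
1.5278 ≥ 0.4667, so cooperation is sustainable.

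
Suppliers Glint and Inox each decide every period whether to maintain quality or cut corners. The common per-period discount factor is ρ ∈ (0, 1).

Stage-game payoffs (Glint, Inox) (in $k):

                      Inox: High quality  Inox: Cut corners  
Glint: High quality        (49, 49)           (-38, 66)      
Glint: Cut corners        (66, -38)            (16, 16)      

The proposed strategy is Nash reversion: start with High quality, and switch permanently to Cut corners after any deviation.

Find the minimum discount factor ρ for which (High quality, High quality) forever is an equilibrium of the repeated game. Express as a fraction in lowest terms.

17/50

Under grim trigger the critical discount factor is (T−C)/(T−P) with T = 66, C = 49, P = 16.
ρ* = (66−49)/(66−16) = 17/50.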